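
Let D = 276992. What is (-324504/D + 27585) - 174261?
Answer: -5078550387/34624 ≈ -1.4668e+5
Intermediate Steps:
(-324504/D + 27585) - 174261 = (-324504/276992 + 27585) - 174261 = (-324504*1/276992 + 27585) - 174261 = (-40563/34624 + 27585) - 174261 = 955062477/34624 - 174261 = -5078550387/34624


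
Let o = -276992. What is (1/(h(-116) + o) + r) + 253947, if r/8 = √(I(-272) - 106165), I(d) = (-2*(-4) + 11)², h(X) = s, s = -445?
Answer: 70454293838/277437 + 48*I*√2939 ≈ 2.5395e+5 + 2602.2*I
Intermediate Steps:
h(X) = -445
I(d) = 361 (I(d) = (8 + 11)² = 19² = 361)
r = 48*I*√2939 (r = 8*√(361 - 106165) = 8*√(-105804) = 8*(6*I*√2939) = 48*I*√2939 ≈ 2602.2*I)
(1/(h(-116) + o) + r) + 253947 = (1/(-445 - 276992) + 48*I*√2939) + 253947 = (1/(-277437) + 48*I*√2939) + 253947 = (-1/277437 + 48*I*√2939) + 253947 = 70454293838/277437 + 48*I*√2939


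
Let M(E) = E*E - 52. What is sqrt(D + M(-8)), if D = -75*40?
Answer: 6*I*sqrt(83) ≈ 54.663*I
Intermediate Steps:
D = -3000
M(E) = -52 + E**2 (M(E) = E**2 - 52 = -52 + E**2)
sqrt(D + M(-8)) = sqrt(-3000 + (-52 + (-8)**2)) = sqrt(-3000 + (-52 + 64)) = sqrt(-3000 + 12) = sqrt(-2988) = 6*I*sqrt(83)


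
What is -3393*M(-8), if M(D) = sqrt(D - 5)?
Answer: -3393*I*sqrt(13) ≈ -12234.0*I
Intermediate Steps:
M(D) = sqrt(-5 + D)
-3393*M(-8) = -3393*sqrt(-5 - 8) = -3393*I*sqrt(13)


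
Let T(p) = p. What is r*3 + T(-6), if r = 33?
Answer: 93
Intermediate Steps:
r*3 + T(-6) = 33*3 - 6 = 99 - 6 = 93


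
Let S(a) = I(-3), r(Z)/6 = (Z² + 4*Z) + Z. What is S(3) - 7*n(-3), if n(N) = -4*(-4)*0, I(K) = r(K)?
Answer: -36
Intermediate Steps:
r(Z) = 6*Z² + 30*Z (r(Z) = 6*((Z² + 4*Z) + Z) = 6*(Z² + 5*Z) = 6*Z² + 30*Z)
I(K) = 6*K*(5 + K)
S(a) = -36 (S(a) = 6*(-3)*(5 - 3) = 6*(-3)*2 = -36)
n(N) = 0 (n(N) = 16*0 = 0)
S(3) - 7*n(-3) = -36 - 7*0 = -36 + 0 = -36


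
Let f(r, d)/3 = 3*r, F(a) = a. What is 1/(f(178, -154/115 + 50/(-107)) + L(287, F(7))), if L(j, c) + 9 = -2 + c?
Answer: 1/1598 ≈ 0.00062578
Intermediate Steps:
L(j, c) = -11 + c (L(j, c) = -9 + (-2 + c) = -11 + c)
f(r, d) = 9*r (f(r, d) = 3*(3*r) = 9*r)
1/(f(178, -154/115 + 50/(-107)) + L(287, F(7))) = 1/(9*178 + (-11 + 7)) = 1/(1602 - 4) = 1/1598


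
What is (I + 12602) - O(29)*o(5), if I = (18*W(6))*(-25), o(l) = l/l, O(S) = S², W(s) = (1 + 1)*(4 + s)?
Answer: 2761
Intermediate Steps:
W(s) = 8 + 2*s (W(s) = 2*(4 + s) = 8 + 2*s)
o(l) = 1
I = -9000 (I = (18*(8 + 2*6))*(-25) = (18*(8 + 12))*(-25) = (18*20)*(-25) = 360*(-25) = -9000)
(I + 12602) - O(29)*o(5) = (-9000 + 12602) - 29² = 3602 - 841 = 2761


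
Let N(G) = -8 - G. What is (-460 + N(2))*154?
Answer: -72380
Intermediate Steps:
(-460 + N(2))*154 = (-460 + (-8 - 1*2))*154 = (-460 + (-8 - 2))*154 = (-460 - 10)*154 = -470*154 = -72380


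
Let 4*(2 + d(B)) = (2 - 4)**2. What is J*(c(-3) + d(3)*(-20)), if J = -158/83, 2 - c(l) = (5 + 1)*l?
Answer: -6320/83 ≈ -76.145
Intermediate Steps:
c(l) = 2 - 6*l (c(l) = 2 - (5 + 1)*l = 2 - 6*l)
d(B) = -1 (d(B) = -2 + (2 - 4)**2/4 = -2 + (1/4)*(-2)**2 = -2 + (1/4)*4 = -2 + 1 = -1)
J = -158/83 (J = -158*1/83 = -158/83 ≈ -1.9036)
J*(c(-3) + d(3)*(-20)) = -158*((2 - 6*(-3)) - 1*(-20))/83 = -158*((2 + 18) + 20)/83 = -158*(20 + 20)/83 = -158/83*40 = -6320/83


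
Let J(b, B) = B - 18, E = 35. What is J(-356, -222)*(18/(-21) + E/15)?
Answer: -2480/7 ≈ -354.29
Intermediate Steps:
J(b, B) = -18 + B
J(-356, -222)*(18/(-21) + E/15) = (-18 - 222)*(18/(-21) + 35/15) = -240*(18*(-1/21) + 35*(1/15)) = -240*(-6/7 + 7/3) = -240*31/21 = -2480/7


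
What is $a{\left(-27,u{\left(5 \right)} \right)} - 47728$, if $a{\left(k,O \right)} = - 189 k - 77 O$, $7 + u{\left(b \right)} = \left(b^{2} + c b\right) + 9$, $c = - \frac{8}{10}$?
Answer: $-44396$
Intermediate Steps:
$c = - \frac{4}{5}$ ($c = \left(-8\right) \frac{1}{10} = - \frac{4}{5} \approx -0.8$)
$u{\left(b \right)} = 2 + b^{2} - \frac{4 b}{5}$ ($u{\left(b \right)} = -7 + \left(\left(b^{2} - \frac{4 b}{5}\right) + 9\right) = -7 + \left(9 + b^{2} - \frac{4 b}{5}\right) = 2 + b^{2} - \frac{4 b}{5}$)
$a{\left(-27,u{\left(5 \right)} \right)} - 47728 = \left(\left(-189\right) \left(-27\right) - 77 \left(2 + 5^{2} - 4\right)\right) - 47728 = \left(5103 - 77 \left(2 + 25 - 4\right)\right) - 47728 = \left(5103 - 1771\right) - 47728 = 3332 - 47728 = -44396$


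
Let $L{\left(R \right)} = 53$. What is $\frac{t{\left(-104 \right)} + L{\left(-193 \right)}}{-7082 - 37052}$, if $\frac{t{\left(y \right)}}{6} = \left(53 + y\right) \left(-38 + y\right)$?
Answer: $- \frac{43505}{44134} \approx -0.98575$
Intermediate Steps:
$t{\left(y \right)} = 6 \left(-38 + y\right) \left(53 + y\right)$ ($t{\left(y \right)} = 6 \left(53 + y\right) \left(-38 + y\right) = 6 \left(-38 + y\right) \left(53 + y\right)$)
$\frac{t{\left(-104 \right)} + L{\left(-193 \right)}}{-7082 - 37052} = \frac{\left(-12084 + 6 \left(-104\right)^{2} + 90 \left(-104\right)\right) + 53}{-7082 - 37052} = \frac{\left(-12084 + 6 \cdot 10816 - 9360\right) + 53}{-44134} = \left(\left(-12084 + 64896 - 9360\right) + 53\right) \left(- \frac{1}{44134}\right) = \left(43452 + 53\right) \left(- \frac{1}{44134}\right) = 43505 \left(- \frac{1}{44134}\right) = - \frac{43505}{44134}$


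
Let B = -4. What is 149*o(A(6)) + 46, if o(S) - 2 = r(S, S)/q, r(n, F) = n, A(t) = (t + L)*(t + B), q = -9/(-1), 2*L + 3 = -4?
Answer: 3841/9 ≈ 426.78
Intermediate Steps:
L = -7/2 (L = -3/2 + (½)*(-4) = -3/2 - 2 = -7/2 ≈ -3.5000)
q = 9 (q = -9*(-1) = 9)
A(t) = (-4 + t)*(-7/2 + t) (A(t) = (t - 7/2)*(t - 4) = (-7/2 + t)*(-4 + t) = (-4 + t)*(-7/2 + t))
o(S) = 2 + S/9
149*o(A(6)) + 46 = 149*(2 + (14 + 6² - 15/2*6)/9) + 46 = 149*(2 + (14 + 36 - 45)/9) + 46 = 149*(2 + (⅑)*5) + 46 = 149*(2 + 5/9) + 46 = 149*(23/9) + 46 = 3427/9 + 46 = 3841/9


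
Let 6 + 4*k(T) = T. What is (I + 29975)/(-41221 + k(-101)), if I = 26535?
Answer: -226040/164991 ≈ -1.3700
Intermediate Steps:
k(T) = -3/2 + T/4
(I + 29975)/(-41221 + k(-101)) = (26535 + 29975)/(-41221 + (-3/2 + (1/4)*(-101))) = 56510/(-41221 + (-3/2 - 101/4)) = 56510/(-41221 - 107/4) = 56510/(-164991/4) = 56510*(-4/164991) = -226040/164991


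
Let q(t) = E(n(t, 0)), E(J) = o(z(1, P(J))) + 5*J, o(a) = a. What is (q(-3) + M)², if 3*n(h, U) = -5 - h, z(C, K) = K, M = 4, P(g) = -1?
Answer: ⅑ ≈ 0.11111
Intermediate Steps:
n(h, U) = -5/3 - h/3 (n(h, U) = (-5 - h)/3 = -5/3 - h/3)
E(J) = -1 + 5*J
q(t) = -28/3 - 5*t/3 (q(t) = -1 + 5*(-5/3 - t/3) = -1 + (-25/3 - 5*t/3) = -28/3 - 5*t/3)
(q(-3) + M)² = ((-28/3 - 5/3*(-3)) + 4)² = ((-28/3 + 5) + 4)² = (-13/3 + 4)² = (-⅓)² = ⅑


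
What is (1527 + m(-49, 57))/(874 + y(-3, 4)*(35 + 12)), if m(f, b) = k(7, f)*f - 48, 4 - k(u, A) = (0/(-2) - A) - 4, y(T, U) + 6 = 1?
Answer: 3488/639 ≈ 5.4585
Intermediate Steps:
y(T, U) = -5 (y(T, U) = -6 + 1 = -5)
k(u, A) = 8 + A (k(u, A) = 4 - ((0/(-2) - A) - 4) = 4 - ((0*(-½) - A) - 4) = 4 - ((0 - A) - 4) = 4 - (-A - 4) = 4 - (-4 - A) = 4 + (4 + A) = 8 + A)
m(f, b) = -48 + f*(8 + f) (m(f, b) = (8 + f)*f - 48 = f*(8 + f) - 48 = -48 + f*(8 + f))
(1527 + m(-49, 57))/(874 + y(-3, 4)*(35 + 12)) = (1527 + (-48 - 49*(8 - 49)))/(874 - 5*(35 + 12)) = (1527 + (-48 - 49*(-41)))/(874 - 5*47) = (1527 + (-48 + 2009))/(874 - 235) = (1527 + 1961)/639 = 3488*(1/639) = 3488/639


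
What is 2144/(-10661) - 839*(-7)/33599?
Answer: -9424203/358198939 ≈ -0.026310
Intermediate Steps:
2144/(-10661) - 839*(-7)/33599 = 2144*(-1/10661) + 5873*(1/33599) = -2144/10661 + 5873/33599 = -9424203/358198939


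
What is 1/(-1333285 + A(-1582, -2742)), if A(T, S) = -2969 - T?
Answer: -1/1334672 ≈ -7.4925e-7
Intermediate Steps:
1/(-1333285 + A(-1582, -2742)) = 1/(-1333285 + (-2969 - 1*(-1582))) = 1/(-1333285 + (-2969 + 1582)) = 1/(-1333285 - 1387) = 1/(-1334672) = -1/1334672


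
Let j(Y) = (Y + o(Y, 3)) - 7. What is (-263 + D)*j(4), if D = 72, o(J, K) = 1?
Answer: 382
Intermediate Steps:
j(Y) = -6 + Y (j(Y) = (Y + 1) - 7 = (1 + Y) - 7 = -6 + Y)
(-263 + D)*j(4) = (-263 + 72)*(-6 + 4) = -191*(-2) = 382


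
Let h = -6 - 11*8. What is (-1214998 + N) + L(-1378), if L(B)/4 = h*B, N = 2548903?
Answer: 1852033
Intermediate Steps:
h = -94 (h = -6 - 88 = -94)
L(B) = -376*B (L(B) = 4*(-94*B) = -376*B)
(-1214998 + N) + L(-1378) = (-1214998 + 2548903) - 376*(-1378) = 1333905 + 518128 = 1852033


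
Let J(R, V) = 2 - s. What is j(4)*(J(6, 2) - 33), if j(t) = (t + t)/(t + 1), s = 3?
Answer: -272/5 ≈ -54.400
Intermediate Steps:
j(t) = 2*t/(1 + t) (j(t) = (2*t)/(1 + t) = 2*t/(1 + t))
J(R, V) = -1 (J(R, V) = 2 - 1*3 = 2 - 3 = -1)
j(4)*(J(6, 2) - 33) = (2*4/(1 + 4))*(-1 - 33) = (2*4/5)*(-34) = (2*4*(⅕))*(-34) = (8/5)*(-34) = -272/5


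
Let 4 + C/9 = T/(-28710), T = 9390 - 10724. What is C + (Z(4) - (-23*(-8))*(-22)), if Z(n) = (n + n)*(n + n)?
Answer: 224203/55 ≈ 4076.4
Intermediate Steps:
Z(n) = 4*n**2 (Z(n) = (2*n)*(2*n) = 4*n**2)
T = -1334
C = -1957/55 (C = -36 + 9*(-1334/(-28710)) = -36 + 9*(-1334*(-1/28710)) = -36 + 9*(23/495) = -36 + 23/55 = -1957/55 ≈ -35.582)
C + (Z(4) - (-23*(-8))*(-22)) = -1957/55 + (4*4**2 - (-23*(-8))*(-22)) = -1957/55 + (4*16 - 184*(-22)) = -1957/55 + (64 - 1*(-4048)) = -1957/55 + (64 + 4048) = -1957/55 + 4112 = 224203/55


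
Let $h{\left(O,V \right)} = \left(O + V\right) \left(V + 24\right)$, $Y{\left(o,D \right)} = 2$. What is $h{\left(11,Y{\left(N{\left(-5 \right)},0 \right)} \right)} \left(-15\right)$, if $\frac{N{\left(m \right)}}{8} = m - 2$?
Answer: $-5070$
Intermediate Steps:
$N{\left(m \right)} = -16 + 8 m$ ($N{\left(m \right)} = 8 \left(m - 2\right) = 8 \left(-2 + m\right) = -16 + 8 m$)
$h{\left(O,V \right)} = \left(24 + V\right) \left(O + V\right)$ ($h{\left(O,V \right)} = \left(O + V\right) \left(24 + V\right) = \left(24 + V\right) \left(O + V\right)$)
$h{\left(11,Y{\left(N{\left(-5 \right)},0 \right)} \right)} \left(-15\right) = \left(2^{2} + 24 \cdot 11 + 24 \cdot 2 + 11 \cdot 2\right) \left(-15\right) = \left(4 + 264 + 48 + 22\right) \left(-15\right) = 338 \left(-15\right) = -5070$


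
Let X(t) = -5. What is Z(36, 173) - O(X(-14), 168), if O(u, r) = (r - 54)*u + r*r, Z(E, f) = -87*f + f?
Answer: -42532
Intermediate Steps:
Z(E, f) = -86*f
O(u, r) = r**2 + u*(-54 + r) (O(u, r) = (-54 + r)*u + r**2 = u*(-54 + r) + r**2 = r**2 + u*(-54 + r))
Z(36, 173) - O(X(-14), 168) = -86*173 - (168**2 - 54*(-5) + 168*(-5)) = -14878 - (28224 + 270 - 840) = -14878 - 1*27654 = -14878 - 27654 = -42532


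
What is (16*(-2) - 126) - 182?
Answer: -340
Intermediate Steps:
(16*(-2) - 126) - 182 = (-32 - 126) - 182 = -158 - 182 = -340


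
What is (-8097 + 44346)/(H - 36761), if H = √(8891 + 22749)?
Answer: -1332549489/1351339481 - 72498*√7910/1351339481 ≈ -0.99087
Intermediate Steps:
H = 2*√7910 (H = √31640 = 2*√7910 ≈ 177.88)
(-8097 + 44346)/(H - 36761) = (-8097 + 44346)/(2*√7910 - 36761) = 36249/(-36761 + 2*√7910)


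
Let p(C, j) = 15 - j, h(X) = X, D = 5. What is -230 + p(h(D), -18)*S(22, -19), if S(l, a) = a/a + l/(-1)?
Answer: -923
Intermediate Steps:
S(l, a) = 1 - l (S(l, a) = 1 + l*(-1) = 1 - l)
-230 + p(h(D), -18)*S(22, -19) = -230 + (15 - 1*(-18))*(1 - 1*22) = -230 + (15 + 18)*(1 - 22) = -230 + 33*(-21) = -230 - 693 = -923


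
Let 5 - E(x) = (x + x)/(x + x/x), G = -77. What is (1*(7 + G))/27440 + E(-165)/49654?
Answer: -993897/399019544 ≈ -0.0024908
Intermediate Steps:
E(x) = 5 - 2*x/(1 + x) (E(x) = 5 - (x + x)/(x + x/x) = 5 - 2*x/(x + 1) = 5 - 2*x/(1 + x))
(1*(7 + G))/27440 + E(-165)/49654 = (1*(7 - 77))/27440 + ((5 + 3*(-165))/(1 - 165))/49654 = (1*(-70))*(1/27440) + ((5 - 495)/(-164))*(1/49654) = -70*1/27440 - 1/164*(-490)*(1/49654) = -1/392 + (245/82)*(1/49654) = -1/392 + 245/4071628 = -993897/399019544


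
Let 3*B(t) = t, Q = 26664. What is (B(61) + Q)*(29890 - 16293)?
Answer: 1088480641/3 ≈ 3.6283e+8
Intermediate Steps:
B(t) = t/3
(B(61) + Q)*(29890 - 16293) = ((1/3)*61 + 26664)*(29890 - 16293) = (61/3 + 26664)*13597 = (80053/3)*13597 = 1088480641/3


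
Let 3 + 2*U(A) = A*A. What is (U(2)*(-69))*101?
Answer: -6969/2 ≈ -3484.5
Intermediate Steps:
U(A) = -3/2 + A**2/2 (U(A) = -3/2 + (A*A)/2 = -3/2 + A**2/2)
(U(2)*(-69))*101 = ((-3/2 + (1/2)*2**2)*(-69))*101 = ((-3/2 + (1/2)*4)*(-69))*101 = ((-3/2 + 2)*(-69))*101 = ((1/2)*(-69))*101 = -69/2*101 = -6969/2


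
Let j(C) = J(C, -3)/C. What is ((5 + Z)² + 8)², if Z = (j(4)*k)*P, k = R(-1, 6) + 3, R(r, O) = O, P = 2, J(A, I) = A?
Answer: 288369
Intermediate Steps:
j(C) = 1 (j(C) = C/C = 1)
k = 9 (k = 6 + 3 = 9)
Z = 18 (Z = (1*9)*2 = 9*2 = 18)
((5 + Z)² + 8)² = ((5 + 18)² + 8)² = (23² + 8)² = (529 + 8)² = 537² = 288369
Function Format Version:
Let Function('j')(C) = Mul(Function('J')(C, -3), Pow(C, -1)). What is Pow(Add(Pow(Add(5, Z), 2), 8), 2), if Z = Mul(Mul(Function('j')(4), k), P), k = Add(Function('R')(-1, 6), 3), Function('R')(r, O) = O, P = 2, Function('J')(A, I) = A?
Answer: 288369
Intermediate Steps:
Function('j')(C) = 1 (Function('j')(C) = Mul(C, Pow(C, -1)) = 1)
k = 9 (k = Add(6, 3) = 9)
Z = 18 (Z = Mul(Mul(1, 9), 2) = Mul(9, 2) = 18)
Pow(Add(Pow(Add(5, Z), 2), 8), 2) = Pow(Add(Pow(Add(5, 18), 2), 8), 2) = Pow(Add(Pow(23, 2), 8), 2) = Pow(Add(529, 8), 2) = Pow(537, 2) = 288369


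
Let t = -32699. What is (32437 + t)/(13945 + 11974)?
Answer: -262/25919 ≈ -0.010108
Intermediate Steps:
(32437 + t)/(13945 + 11974) = (32437 - 32699)/(13945 + 11974) = -262/25919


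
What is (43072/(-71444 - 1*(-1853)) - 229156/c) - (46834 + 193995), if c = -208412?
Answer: -873220097896334/3625899873 ≈ -2.4083e+5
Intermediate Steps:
(43072/(-71444 - 1*(-1853)) - 229156/c) - (46834 + 193995) = (43072/(-71444 - 1*(-1853)) - 229156/(-208412)) - (46834 + 193995) = (43072/(-71444 + 1853) - 229156*(-1/208412)) - 1*240829 = (43072/(-69591) + 57289/52103) - 240829 = (43072*(-1/69591) + 57289/52103) - 240829 = (-43072/69591 + 57289/52103) - 240829 = 1742618383/3625899873 - 240829 = -873220097896334/3625899873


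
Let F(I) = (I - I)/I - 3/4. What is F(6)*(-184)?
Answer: 138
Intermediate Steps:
F(I) = -3/4 (F(I) = 0/I - 3*1/4 = 0 - 3/4 = -3/4)
F(6)*(-184) = -3/4*(-184) = 138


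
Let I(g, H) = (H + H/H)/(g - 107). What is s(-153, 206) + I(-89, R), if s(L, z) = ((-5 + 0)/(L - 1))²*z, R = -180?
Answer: 26809/23716 ≈ 1.1304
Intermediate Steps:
I(g, H) = (1 + H)/(-107 + g) (I(g, H) = (H + 1)/(-107 + g) = (1 + H)/(-107 + g))
s(L, z) = 25*z/(-1 + L)² (s(L, z) = (-5/(-1 + L))²*z = (25/(-1 + L)²)*z = 25*z/(-1 + L)²)
s(-153, 206) + I(-89, R) = 25*206/(-1 - 153)² + (1 - 180)/(-107 - 89) = 25*206/(-154)² - 179/(-196) = 25*206*(1/23716) - 1/196*(-179) = 2575/11858 + 179/196 = 26809/23716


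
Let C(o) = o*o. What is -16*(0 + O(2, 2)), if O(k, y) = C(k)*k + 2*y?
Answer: -192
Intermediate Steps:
C(o) = o²
O(k, y) = k³ + 2*y (O(k, y) = k²*k + 2*y = k³ + 2*y)
-16*(0 + O(2, 2)) = -16*(0 + (2³ + 2*2)) = -16*(0 + (8 + 4)) = -16*(0 + 12) = -16*12 = -192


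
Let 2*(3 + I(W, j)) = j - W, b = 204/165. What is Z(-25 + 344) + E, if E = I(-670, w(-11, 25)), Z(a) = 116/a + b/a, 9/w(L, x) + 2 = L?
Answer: 151458183/456170 ≈ 332.02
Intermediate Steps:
b = 68/55 (b = 204*(1/165) = 68/55 ≈ 1.2364)
w(L, x) = 9/(-2 + L)
Z(a) = 6448/(55*a) (Z(a) = 116/a + 68/(55*a) = 6448/(55*a))
I(W, j) = -3 + j/2 - W/2 (I(W, j) = -3 + (j - W)/2 = -3 + (j/2 - W/2) = -3 + j/2 - W/2)
E = 8623/26 (E = -3 + (9/(-2 - 11))/2 - ½*(-670) = -3 + (9/(-13))/2 + 335 = -3 + (9*(-1/13))/2 + 335 = -3 + (½)*(-9/13) + 335 = -3 - 9/26 + 335 = 8623/26 ≈ 331.65)
Z(-25 + 344) + E = 6448/(55*(-25 + 344)) + 8623/26 = (6448/55)/319 + 8623/26 = (6448/55)*(1/319) + 8623/26 = 6448/17545 + 8623/26 = 151458183/456170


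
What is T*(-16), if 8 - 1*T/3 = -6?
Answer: -672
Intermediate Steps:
T = 42 (T = 24 - 3*(-6) = 24 + 18 = 42)
T*(-16) = 42*(-16) = -672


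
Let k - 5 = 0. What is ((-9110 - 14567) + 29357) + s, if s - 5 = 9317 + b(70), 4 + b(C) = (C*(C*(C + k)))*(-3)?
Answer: -1087502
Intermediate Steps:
k = 5 (k = 5 + 0 = 5)
b(C) = -4 - 3*C²*(5 + C) (b(C) = -4 + (C*(C*(C + 5)))*(-3) = -4 + (C*(C*(5 + C)))*(-3) = -4 + (C²*(5 + C))*(-3) = -4 - 3*C²*(5 + C))
s = -1093182 (s = 5 + (9317 + (-4 - 15*70² - 3*70³)) = 5 + (9317 + (-4 - 15*4900 - 3*343000)) = 5 + (9317 + (-4 - 73500 - 1029000)) = 5 + (9317 - 1102504) = 5 - 1093187 = -1093182)
((-9110 - 14567) + 29357) + s = ((-9110 - 14567) + 29357) - 1093182 = (-23677 + 29357) - 1093182 = 5680 - 1093182 = -1087502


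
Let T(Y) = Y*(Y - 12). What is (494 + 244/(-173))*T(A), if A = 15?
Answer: 3834810/173 ≈ 22167.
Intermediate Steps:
T(Y) = Y*(-12 + Y)
(494 + 244/(-173))*T(A) = (494 + 244/(-173))*(15*(-12 + 15)) = (494 + 244*(-1/173))*(15*3) = (494 - 244/173)*45 = (85218/173)*45 = 3834810/173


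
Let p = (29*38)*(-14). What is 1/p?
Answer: -1/15428 ≈ -6.4817e-5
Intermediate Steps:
p = -15428 (p = 1102*(-14) = -15428)
1/p = 1/(-15428) = -1/15428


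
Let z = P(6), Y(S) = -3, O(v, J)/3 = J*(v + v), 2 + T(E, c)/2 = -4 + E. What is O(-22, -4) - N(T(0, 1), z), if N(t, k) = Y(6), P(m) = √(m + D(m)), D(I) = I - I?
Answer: 531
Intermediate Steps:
T(E, c) = -12 + 2*E (T(E, c) = -4 + 2*(-4 + E) = -4 + (-8 + 2*E) = -12 + 2*E)
D(I) = 0
O(v, J) = 6*J*v (O(v, J) = 3*(J*(v + v)) = 3*(J*(2*v)) = 3*(2*J*v) = 6*J*v)
P(m) = √m (P(m) = √(m + 0) = √m)
z = √6 ≈ 2.4495
N(t, k) = -3
O(-22, -4) - N(T(0, 1), z) = 6*(-4)*(-22) - 1*(-3) = 528 + 3 = 531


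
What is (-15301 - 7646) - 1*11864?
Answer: -34811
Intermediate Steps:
(-15301 - 7646) - 1*11864 = -22947 - 11864 = -34811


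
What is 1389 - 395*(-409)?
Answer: 162944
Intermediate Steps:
1389 - 395*(-409) = 1389 + 161555 = 162944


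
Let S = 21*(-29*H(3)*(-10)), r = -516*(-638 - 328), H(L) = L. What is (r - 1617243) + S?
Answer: -1100517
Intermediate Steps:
r = 498456 (r = -516*(-966) = 498456)
S = 18270 (S = 21*(-29*3*(-10)) = 21*(-87*(-10)) = 21*870 = 18270)
(r - 1617243) + S = (498456 - 1617243) + 18270 = -1118787 + 18270 = -1100517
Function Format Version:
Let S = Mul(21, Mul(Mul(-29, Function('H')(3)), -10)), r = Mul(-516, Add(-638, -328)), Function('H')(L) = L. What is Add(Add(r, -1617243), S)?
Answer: -1100517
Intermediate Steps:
r = 498456 (r = Mul(-516, -966) = 498456)
S = 18270 (S = Mul(21, Mul(Mul(-29, 3), -10)) = Mul(21, Mul(-87, -10)) = Mul(21, 870) = 18270)
Add(Add(r, -1617243), S) = Add(Add(498456, -1617243), 18270) = Add(-1118787, 18270) = -1100517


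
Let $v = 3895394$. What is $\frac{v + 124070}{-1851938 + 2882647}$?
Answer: $\frac{4019464}{1030709} \approx 3.8997$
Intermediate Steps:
$\frac{v + 124070}{-1851938 + 2882647} = \frac{3895394 + 124070}{-1851938 + 2882647} = \frac{4019464}{1030709}$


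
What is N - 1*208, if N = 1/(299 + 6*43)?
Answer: -115855/557 ≈ -208.00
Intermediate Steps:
N = 1/557 (N = 1/(299 + 258) = 1/557 ≈ 0.0017953)
N - 1*208 = 1/557 - 1*208 = 1/557 - 208 = -115855/557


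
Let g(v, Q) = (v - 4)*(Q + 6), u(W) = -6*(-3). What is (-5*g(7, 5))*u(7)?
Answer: -2970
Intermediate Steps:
u(W) = 18 (u(W) = -1*(-18) = 18)
g(v, Q) = (-4 + v)*(6 + Q)
(-5*g(7, 5))*u(7) = -5*(-24 - 4*5 + 6*7 + 5*7)*18 = -5*(-24 - 20 + 42 + 35)*18 = -5*33*18 = -165*18 = -2970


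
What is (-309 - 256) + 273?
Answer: -292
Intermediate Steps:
(-309 - 256) + 273 = -565 + 273 = -292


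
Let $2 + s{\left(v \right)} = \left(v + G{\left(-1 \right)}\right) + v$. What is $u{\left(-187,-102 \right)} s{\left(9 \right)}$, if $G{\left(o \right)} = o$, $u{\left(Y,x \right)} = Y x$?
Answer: $286110$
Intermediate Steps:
$s{\left(v \right)} = -3 + 2 v$ ($s{\left(v \right)} = -2 + \left(\left(v - 1\right) + v\right) = -2 + \left(\left(-1 + v\right) + v\right) = -2 + \left(-1 + 2 v\right) = -3 + 2 v$)
$u{\left(-187,-102 \right)} s{\left(9 \right)} = \left(-187\right) \left(-102\right) \left(-3 + 2 \cdot 9\right) = 19074 \left(-3 + 18\right) = 19074 \cdot 15 = 286110$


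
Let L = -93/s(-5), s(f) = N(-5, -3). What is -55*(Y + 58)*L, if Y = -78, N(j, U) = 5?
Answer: -20460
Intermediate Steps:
s(f) = 5
L = -93/5 ≈ -18.600
-55*(Y + 58)*L = -55*(-78 + 58)*(-93)/5 = -(-1100)*(-93)/5 = -55*372 = -20460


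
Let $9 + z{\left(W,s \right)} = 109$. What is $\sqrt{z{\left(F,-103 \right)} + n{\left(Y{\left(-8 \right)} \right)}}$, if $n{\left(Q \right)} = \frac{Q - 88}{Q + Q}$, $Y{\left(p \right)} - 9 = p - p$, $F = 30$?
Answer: $\frac{\sqrt{3442}}{6} \approx 9.7781$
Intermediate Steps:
$z{\left(W,s \right)} = 100$ ($z{\left(W,s \right)} = -9 + 109 = 100$)
$Y{\left(p \right)} = 9$ ($Y{\left(p \right)} = 9 + \left(p - p\right) = 9 + 0 = 9$)
$n{\left(Q \right)} = \frac{-88 + Q}{2 Q}$
$\sqrt{z{\left(F,-103 \right)} + n{\left(Y{\left(-8 \right)} \right)}} = \sqrt{100 + \frac{-88 + 9}{2 \cdot 9}} = \sqrt{100 + \frac{1}{2} \cdot \frac{1}{9} \left(-79\right)} = \sqrt{100 - \frac{79}{18}} = \sqrt{\frac{1721}{18}} = \frac{\sqrt{3442}}{6}$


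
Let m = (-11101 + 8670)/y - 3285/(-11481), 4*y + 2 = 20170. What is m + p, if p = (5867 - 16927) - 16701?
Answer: -535672654021/19295734 ≈ -27761.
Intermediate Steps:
y = 5042 (y = -½ + (¼)*20170 = -½ + 10085/2 = 5042)
p = -27761 (p = -11060 - 16701 = -27761)
m = -3782447/19295734 (m = (-11101 + 8670)/5042 - 3285/(-11481) = -2431*1/5042 - 3285*(-1/11481) = -2431/5042 + 1095/3827 = -3782447/19295734 ≈ -0.19603)
m + p = -3782447/19295734 - 27761 = -535672654021/19295734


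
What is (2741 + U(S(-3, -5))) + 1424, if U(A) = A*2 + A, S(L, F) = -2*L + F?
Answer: 4168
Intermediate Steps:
S(L, F) = F - 2*L
U(A) = 3*A (U(A) = 2*A + A = 3*A)
(2741 + U(S(-3, -5))) + 1424 = (2741 + 3*(-5 - 2*(-3))) + 1424 = (2741 + 3*(-5 + 6)) + 1424 = (2741 + 3*1) + 1424 = (2741 + 3) + 1424 = 2744 + 1424 = 4168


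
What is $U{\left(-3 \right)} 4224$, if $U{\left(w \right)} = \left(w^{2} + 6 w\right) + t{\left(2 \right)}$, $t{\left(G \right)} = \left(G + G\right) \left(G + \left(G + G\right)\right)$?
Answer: $63360$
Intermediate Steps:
$t{\left(G \right)} = 6 G^{2}$ ($t{\left(G \right)} = 2 G \left(G + 2 G\right) = 2 G 3 G = 6 G^{2}$)
$U{\left(w \right)} = 24 + w^{2} + 6 w$ ($U{\left(w \right)} = \left(w^{2} + 6 w\right) + 6 \cdot 2^{2} = \left(w^{2} + 6 w\right) + 6 \cdot 4 = \left(w^{2} + 6 w\right) + 24 = 24 + w^{2} + 6 w$)
$U{\left(-3 \right)} 4224 = \left(24 + \left(-3\right)^{2} + 6 \left(-3\right)\right) 4224 = \left(24 + 9 - 18\right) 4224 = 15 \cdot 4224 = 63360$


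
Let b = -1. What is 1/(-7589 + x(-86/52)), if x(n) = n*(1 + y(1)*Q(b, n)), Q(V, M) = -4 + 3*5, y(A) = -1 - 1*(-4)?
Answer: -13/99388 ≈ -0.00013080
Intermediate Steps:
y(A) = 3 (y(A) = -1 + 4 = 3)
Q(V, M) = 11 (Q(V, M) = -4 + 15 = 11)
x(n) = 34*n (x(n) = n*(1 + 3*11) = n*(1 + 33) = n*34 = 34*n)
1/(-7589 + x(-86/52)) = 1/(-7589 + 34*(-86/52)) = 1/(-7589 + 34*(-86*1/52)) = 1/(-7589 + 34*(-43/26)) = 1/(-7589 - 731/13) = 1/(-99388/13) = -13/99388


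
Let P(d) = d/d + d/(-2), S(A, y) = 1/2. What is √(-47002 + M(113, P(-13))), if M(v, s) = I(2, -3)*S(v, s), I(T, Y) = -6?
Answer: I*√47005 ≈ 216.81*I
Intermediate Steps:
S(A, y) = ½
P(d) = 1 - d/2 (P(d) = 1 + d*(-½) = 1 - d/2)
M(v, s) = -3 (M(v, s) = -6*½ = -3)
√(-47002 + M(113, P(-13))) = √(-47002 - 3) = √(-47005) = I*√47005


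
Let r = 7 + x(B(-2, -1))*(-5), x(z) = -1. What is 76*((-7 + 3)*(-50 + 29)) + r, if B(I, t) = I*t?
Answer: 6396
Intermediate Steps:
r = 12 (r = 7 - 1*(-5) = 7 + 5 = 12)
76*((-7 + 3)*(-50 + 29)) + r = 76*((-7 + 3)*(-50 + 29)) + 12 = 76*(-4*(-21)) + 12 = 76*84 + 12 = 6384 + 12 = 6396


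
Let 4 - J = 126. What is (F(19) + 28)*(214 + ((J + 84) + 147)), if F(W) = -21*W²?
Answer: -2439619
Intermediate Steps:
J = -122 (J = 4 - 1*126 = 4 - 126 = -122)
(F(19) + 28)*(214 + ((J + 84) + 147)) = (-21*19² + 28)*(214 + ((-122 + 84) + 147)) = (-21*361 + 28)*(214 + (-38 + 147)) = (-7581 + 28)*(214 + 109) = -7553*323 = -2439619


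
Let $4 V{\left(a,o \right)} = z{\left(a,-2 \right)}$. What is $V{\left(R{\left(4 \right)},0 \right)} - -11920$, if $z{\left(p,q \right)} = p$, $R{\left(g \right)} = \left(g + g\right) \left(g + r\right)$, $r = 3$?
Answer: $11934$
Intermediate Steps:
$R{\left(g \right)} = 2 g \left(3 + g\right)$ ($R{\left(g \right)} = \left(g + g\right) \left(g + 3\right) = 2 g \left(3 + g\right)$)
$V{\left(a,o \right)} = \frac{a}{4}$
$V{\left(R{\left(4 \right)},0 \right)} - -11920 = \frac{2 \cdot 4 \left(3 + 4\right)}{4} - -11920 = \frac{2 \cdot 4 \cdot 7}{4} + 11920 = \frac{1}{4} \cdot 56 + 11920 = 14 + 11920 = 11934$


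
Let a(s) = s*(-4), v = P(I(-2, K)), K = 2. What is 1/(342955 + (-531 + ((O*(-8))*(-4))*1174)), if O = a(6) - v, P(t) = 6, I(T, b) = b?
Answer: -1/784616 ≈ -1.2745e-6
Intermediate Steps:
v = 6
a(s) = -4*s
O = -30 (O = -4*6 - 1*6 = -24 - 6 = -30)
1/(342955 + (-531 + ((O*(-8))*(-4))*1174)) = 1/(342955 + (-531 + (-30*(-8)*(-4))*1174)) = 1/(342955 + (-531 + (240*(-4))*1174)) = 1/(342955 + (-531 - 960*1174)) = 1/(342955 + (-531 - 1127040)) = 1/(342955 - 1127571) = 1/(-784616) = -1/784616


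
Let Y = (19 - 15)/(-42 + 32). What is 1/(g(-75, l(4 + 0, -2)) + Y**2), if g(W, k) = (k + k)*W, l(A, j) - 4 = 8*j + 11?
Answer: 25/3754 ≈ 0.0066596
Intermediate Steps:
l(A, j) = 15 + 8*j (l(A, j) = 4 + (8*j + 11) = 4 + (11 + 8*j) = 15 + 8*j)
g(W, k) = 2*W*k (g(W, k) = (2*k)*W = 2*W*k)
Y = -2/5 (Y = 4/(-10) = 4*(-1/10) = -2/5 ≈ -0.40000)
1/(g(-75, l(4 + 0, -2)) + Y**2) = 1/(2*(-75)*(15 + 8*(-2)) + (-2/5)**2) = 1/(2*(-75)*(15 - 16) + 4/25) = 1/(2*(-75)*(-1) + 4/25) = 1/(150 + 4/25) = 1/(3754/25) = 25/3754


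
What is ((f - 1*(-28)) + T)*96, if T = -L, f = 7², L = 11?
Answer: 6336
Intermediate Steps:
f = 49
T = -11 (T = -1*11 = -11)
((f - 1*(-28)) + T)*96 = ((49 - 1*(-28)) - 11)*96 = ((49 + 28) - 11)*96 = (77 - 11)*96 = 66*96 = 6336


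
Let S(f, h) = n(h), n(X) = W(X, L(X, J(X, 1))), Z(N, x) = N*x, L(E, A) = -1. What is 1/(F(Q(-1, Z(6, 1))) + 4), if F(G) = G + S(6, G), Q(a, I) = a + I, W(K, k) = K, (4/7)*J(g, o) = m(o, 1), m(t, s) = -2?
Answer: 1/14 ≈ 0.071429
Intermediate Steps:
J(g, o) = -7/2 (J(g, o) = (7/4)*(-2) = -7/2)
n(X) = X
S(f, h) = h
Q(a, I) = I + a
F(G) = 2*G (F(G) = G + G = 2*G)
1/(F(Q(-1, Z(6, 1))) + 4) = 1/(2*(6*1 - 1) + 4) = 1/(2*(6 - 1) + 4) = 1/(2*5 + 4) = 1/(10 + 4) = 1/14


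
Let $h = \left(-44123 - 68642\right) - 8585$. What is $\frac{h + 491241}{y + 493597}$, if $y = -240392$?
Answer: $\frac{369891}{253205} \approx 1.4608$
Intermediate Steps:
$h = -121350$ ($h = -112765 - 8585 = -121350$)
$\frac{h + 491241}{y + 493597} = \frac{-121350 + 491241}{-240392 + 493597} = \frac{369891}{253205}$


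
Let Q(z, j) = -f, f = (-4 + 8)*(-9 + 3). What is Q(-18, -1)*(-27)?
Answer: -648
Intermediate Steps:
f = -24 (f = 4*(-6) = -24)
Q(z, j) = 24 (Q(z, j) = -1*(-24) = 24)
Q(-18, -1)*(-27) = 24*(-27) = -648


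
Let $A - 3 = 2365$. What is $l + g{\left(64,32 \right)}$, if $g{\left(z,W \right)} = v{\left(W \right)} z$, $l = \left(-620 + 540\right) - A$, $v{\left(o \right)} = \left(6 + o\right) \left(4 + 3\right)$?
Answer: $14576$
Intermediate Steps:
$A = 2368$ ($A = 3 + 2365 = 2368$)
$v{\left(o \right)} = 42 + 7 o$ ($v{\left(o \right)} = \left(6 + o\right) 7 = 42 + 7 o$)
$l = -2448$ ($l = \left(-620 + 540\right) - 2368 = -80 - 2368 = -2448$)
$g{\left(z,W \right)} = z \left(42 + 7 W\right)$ ($g{\left(z,W \right)} = \left(42 + 7 W\right) z = z \left(42 + 7 W\right)$)
$l + g{\left(64,32 \right)} = -2448 + 7 \cdot 64 \left(6 + 32\right) = -2448 + 7 \cdot 64 \cdot 38 = -2448 + 17024 = 14576$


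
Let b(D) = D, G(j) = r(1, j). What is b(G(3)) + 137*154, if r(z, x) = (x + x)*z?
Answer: 21104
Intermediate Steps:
r(z, x) = 2*x*z (r(z, x) = (2*x)*z = 2*x*z)
G(j) = 2*j (G(j) = 2*j*1 = 2*j)
b(G(3)) + 137*154 = 2*3 + 137*154 = 6 + 21098 = 21104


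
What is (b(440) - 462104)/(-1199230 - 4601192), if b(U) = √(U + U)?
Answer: 231052/2900211 - 2*√55/2900211 ≈ 0.079662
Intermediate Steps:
b(U) = √2*√U (b(U) = √(2*U) = √2*√U)
(b(440) - 462104)/(-1199230 - 4601192) = (√2*√440 - 462104)/(-1199230 - 4601192) = (√2*(2*√110) - 462104)/(-5800422) = (4*√55 - 462104)*(-1/5800422) = (-462104 + 4*√55)*(-1/5800422) = 231052/2900211 - 2*√55/2900211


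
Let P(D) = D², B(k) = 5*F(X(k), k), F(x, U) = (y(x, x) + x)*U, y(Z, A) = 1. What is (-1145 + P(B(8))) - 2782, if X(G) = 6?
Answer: 74473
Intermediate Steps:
F(x, U) = U*(1 + x) (F(x, U) = (1 + x)*U = U*(1 + x))
B(k) = 35*k (B(k) = 5*(k*(1 + 6)) = 5*(k*7) = 5*(7*k) = 35*k)
(-1145 + P(B(8))) - 2782 = (-1145 + (35*8)²) - 2782 = (-1145 + 280²) - 2782 = (-1145 + 78400) - 2782 = 77255 - 2782 = 74473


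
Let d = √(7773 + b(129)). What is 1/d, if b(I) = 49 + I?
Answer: √7951/7951 ≈ 0.011215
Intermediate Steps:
d = √7951 (d = √(7773 + (49 + 129)) = √(7773 + 178) = √7951 ≈ 89.168)
1/d = 1/(√7951) = √7951/7951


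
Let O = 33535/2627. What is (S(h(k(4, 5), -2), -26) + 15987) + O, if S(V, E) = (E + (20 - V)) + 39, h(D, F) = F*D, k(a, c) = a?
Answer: 42139091/2627 ≈ 16041.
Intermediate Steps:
O = 33535/2627 (O = 33535*(1/2627) = 33535/2627 ≈ 12.766)
h(D, F) = D*F
S(V, E) = 59 + E - V (S(V, E) = (20 + E - V) + 39 = 59 + E - V)
(S(h(k(4, 5), -2), -26) + 15987) + O = ((59 - 26 - 4*(-2)) + 15987) + 33535/2627 = ((59 - 26 - 1*(-8)) + 15987) + 33535/2627 = ((59 - 26 + 8) + 15987) + 33535/2627 = (41 + 15987) + 33535/2627 = 16028 + 33535/2627 = 42139091/2627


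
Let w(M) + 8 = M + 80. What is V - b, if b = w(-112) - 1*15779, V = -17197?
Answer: -1378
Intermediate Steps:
w(M) = 72 + M (w(M) = -8 + (M + 80) = -8 + (80 + M) = 72 + M)
b = -15819 (b = (72 - 112) - 1*15779 = -40 - 15779 = -15819)
V - b = -17197 - 1*(-15819) = -17197 + 15819 = -1378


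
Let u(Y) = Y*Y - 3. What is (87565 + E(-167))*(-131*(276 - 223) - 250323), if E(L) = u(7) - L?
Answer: -22582294948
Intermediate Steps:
u(Y) = -3 + Y**2 (u(Y) = Y**2 - 3 = -3 + Y**2)
E(L) = 46 - L (E(L) = (-3 + 7**2) - L = (-3 + 49) - L = 46 - L)
(87565 + E(-167))*(-131*(276 - 223) - 250323) = (87565 + (46 - 1*(-167)))*(-131*(276 - 223) - 250323) = (87565 + (46 + 167))*(-131*53 - 250323) = (87565 + 213)*(-6943 - 250323) = 87778*(-257266) = -22582294948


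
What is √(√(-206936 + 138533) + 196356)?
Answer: √(196356 + 151*I*√3) ≈ 443.12 + 0.295*I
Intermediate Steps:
√(√(-206936 + 138533) + 196356) = √(√(-68403) + 196356) = √(151*I*√3 + 196356) = √(196356 + 151*I*√3)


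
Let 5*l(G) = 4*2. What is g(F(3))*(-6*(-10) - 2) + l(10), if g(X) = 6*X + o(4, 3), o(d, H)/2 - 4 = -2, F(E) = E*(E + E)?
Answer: 32488/5 ≈ 6497.6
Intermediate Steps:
F(E) = 2*E**2 (F(E) = E*(2*E) = 2*E**2)
o(d, H) = 4 (o(d, H) = 8 + 2*(-2) = 8 - 4 = 4)
g(X) = 4 + 6*X (g(X) = 6*X + 4 = 4 + 6*X)
l(G) = 8/5 (l(G) = (4*2)/5 = (1/5)*8 = 8/5)
g(F(3))*(-6*(-10) - 2) + l(10) = (4 + 6*(2*3**2))*(-6*(-10) - 2) + 8/5 = (4 + 6*(2*9))*(60 - 2) + 8/5 = (4 + 6*18)*58 + 8/5 = (4 + 108)*58 + 8/5 = 112*58 + 8/5 = 6496 + 8/5 = 32488/5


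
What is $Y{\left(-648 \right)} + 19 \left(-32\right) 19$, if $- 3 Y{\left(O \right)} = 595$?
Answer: $- \frac{35251}{3} \approx -11750.0$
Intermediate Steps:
$Y{\left(O \right)} = - \frac{595}{3}$ ($Y{\left(O \right)} = \left(- \frac{1}{3}\right) 595 = - \frac{595}{3}$)
$Y{\left(-648 \right)} + 19 \left(-32\right) 19 = - \frac{595}{3} + 19 \left(-32\right) 19 = - \frac{595}{3} - 11552 = - \frac{35251}{3}$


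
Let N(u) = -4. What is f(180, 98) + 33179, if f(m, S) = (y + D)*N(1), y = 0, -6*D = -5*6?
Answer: 33159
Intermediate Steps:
D = 5 (D = -(-5)*6/6 = -⅙*(-30) = 5)
f(m, S) = -20 (f(m, S) = (0 + 5)*(-4) = 5*(-4) = -20)
f(180, 98) + 33179 = -20 + 33179 = 33159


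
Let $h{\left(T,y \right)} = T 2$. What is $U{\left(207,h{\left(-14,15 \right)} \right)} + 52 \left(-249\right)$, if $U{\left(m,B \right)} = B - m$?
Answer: $-13183$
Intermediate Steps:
$h{\left(T,y \right)} = 2 T$
$U{\left(207,h{\left(-14,15 \right)} \right)} + 52 \left(-249\right) = \left(2 \left(-14\right) - 207\right) + 52 \left(-249\right) = \left(-28 - 207\right) - 12948 = -235 - 12948 = -13183$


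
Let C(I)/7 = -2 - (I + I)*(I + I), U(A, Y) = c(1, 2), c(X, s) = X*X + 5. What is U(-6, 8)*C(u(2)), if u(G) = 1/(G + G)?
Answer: -189/2 ≈ -94.500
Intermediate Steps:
c(X, s) = 5 + X² (c(X, s) = X² + 5 = 5 + X²)
U(A, Y) = 6 (U(A, Y) = 5 + 1² = 5 + 1 = 6)
u(G) = 1/(2*G)
C(I) = -14 - 28*I² (C(I) = 7*(-2 - (I + I)*(I + I)) = 7*(-2 - 2*I*2*I) = 7*(-2 - 4*I²) = -14 - 28*I²)
U(-6, 8)*C(u(2)) = 6*(-14 - 28*((½)/2)²) = 6*(-14 - 28*((½)*(½))²) = 6*(-14 - 28*(¼)²) = 6*(-14 - 28*1/16) = 6*(-14 - 7/4) = 6*(-63/4) = -189/2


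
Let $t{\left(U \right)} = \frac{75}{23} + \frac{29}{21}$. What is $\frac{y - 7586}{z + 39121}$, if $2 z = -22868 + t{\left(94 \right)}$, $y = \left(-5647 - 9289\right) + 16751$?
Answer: $- \frac{2787393}{13373942} \approx -0.20842$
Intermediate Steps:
$y = 1815$ ($y = -14936 + 16751 = 1815$)
$t{\left(U \right)} = \frac{2242}{483}$ ($t{\left(U \right)} = 75 \cdot \frac{1}{23} + 29 \cdot \frac{1}{21} = \frac{75}{23} + \frac{29}{21} = \frac{2242}{483}$)
$z = - \frac{5521501}{483}$ ($z = \frac{-22868 + \frac{2242}{483}}{2} = \frac{1}{2} \left(- \frac{11043002}{483}\right) = - \frac{5521501}{483} \approx -11432.0$)
$\frac{y - 7586}{z + 39121} = \frac{1815 - 7586}{- \frac{5521501}{483} + 39121} = - \frac{5771}{\frac{13373942}{483}} = \left(-5771\right) \frac{483}{13373942} = - \frac{2787393}{13373942}$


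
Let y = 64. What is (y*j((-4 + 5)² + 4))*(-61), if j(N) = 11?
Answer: -42944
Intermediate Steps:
(y*j((-4 + 5)² + 4))*(-61) = (64*11)*(-61) = 704*(-61) = -42944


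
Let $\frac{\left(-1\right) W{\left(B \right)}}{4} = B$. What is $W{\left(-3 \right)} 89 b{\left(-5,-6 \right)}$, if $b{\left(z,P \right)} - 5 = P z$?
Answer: $37380$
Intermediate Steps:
$b{\left(z,P \right)} = 5 + P z$
$W{\left(B \right)} = - 4 B$
$W{\left(-3 \right)} 89 b{\left(-5,-6 \right)} = \left(-4\right) \left(-3\right) 89 \left(5 - -30\right) = 12 \cdot 89 \left(5 + 30\right) = 1068 \cdot 35 = 37380$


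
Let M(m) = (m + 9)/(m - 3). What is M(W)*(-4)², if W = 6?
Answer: 80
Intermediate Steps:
M(m) = (9 + m)/(-3 + m)
M(W)*(-4)² = ((9 + 6)/(-3 + 6))*(-4)² = (15/3)*16 = ((⅓)*15)*16 = 5*16 = 80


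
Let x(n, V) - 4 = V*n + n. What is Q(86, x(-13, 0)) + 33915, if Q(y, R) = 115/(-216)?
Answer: 7325525/216 ≈ 33914.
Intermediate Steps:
x(n, V) = 4 + n + V*n (x(n, V) = 4 + (V*n + n) = 4 + (n + V*n) = 4 + n + V*n)
Q(y, R) = -115/216 (Q(y, R) = 115*(-1/216) = -115/216)
Q(86, x(-13, 0)) + 33915 = -115/216 + 33915 = 7325525/216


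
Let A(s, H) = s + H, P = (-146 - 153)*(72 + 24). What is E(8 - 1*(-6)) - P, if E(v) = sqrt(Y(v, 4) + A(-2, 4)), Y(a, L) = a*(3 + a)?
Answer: 28704 + 4*sqrt(15) ≈ 28720.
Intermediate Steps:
P = -28704 (P = -299*96 = -28704)
A(s, H) = H + s
E(v) = sqrt(2 + v*(3 + v)) (E(v) = sqrt(v*(3 + v) + (4 - 2)) = sqrt(v*(3 + v) + 2) = sqrt(2 + v*(3 + v)))
E(8 - 1*(-6)) - P = sqrt(2 + (8 - 1*(-6))*(3 + (8 - 1*(-6)))) - 1*(-28704) = sqrt(2 + (8 + 6)*(3 + (8 + 6))) + 28704 = sqrt(2 + 14*(3 + 14)) + 28704 = sqrt(2 + 14*17) + 28704 = sqrt(2 + 238) + 28704 = sqrt(240) + 28704 = 4*sqrt(15) + 28704 = 28704 + 4*sqrt(15)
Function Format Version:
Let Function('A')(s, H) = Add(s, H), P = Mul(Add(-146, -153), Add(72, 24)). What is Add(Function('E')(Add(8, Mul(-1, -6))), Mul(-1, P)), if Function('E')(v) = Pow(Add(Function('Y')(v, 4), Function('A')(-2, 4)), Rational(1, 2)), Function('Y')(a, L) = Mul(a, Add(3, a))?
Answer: Add(28704, Mul(4, Pow(15, Rational(1, 2)))) ≈ 28720.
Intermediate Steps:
P = -28704 (P = Mul(-299, 96) = -28704)
Function('A')(s, H) = Add(H, s)
Function('E')(v) = Pow(Add(2, Mul(v, Add(3, v))), Rational(1, 2)) (Function('E')(v) = Pow(Add(Mul(v, Add(3, v)), Add(4, -2)), Rational(1, 2)) = Pow(Add(Mul(v, Add(3, v)), 2), Rational(1, 2)) = Pow(Add(2, Mul(v, Add(3, v))), Rational(1, 2)))
Add(Function('E')(Add(8, Mul(-1, -6))), Mul(-1, P)) = Add(Pow(Add(2, Mul(Add(8, Mul(-1, -6)), Add(3, Add(8, Mul(-1, -6))))), Rational(1, 2)), Mul(-1, -28704)) = Add(Pow(Add(2, Mul(Add(8, 6), Add(3, Add(8, 6)))), Rational(1, 2)), 28704) = Add(Pow(Add(2, Mul(14, Add(3, 14))), Rational(1, 2)), 28704) = Add(Pow(Add(2, Mul(14, 17)), Rational(1, 2)), 28704) = Add(Pow(Add(2, 238), Rational(1, 2)), 28704) = Add(Pow(240, Rational(1, 2)), 28704) = Add(Mul(4, Pow(15, Rational(1, 2))), 28704) = Add(28704, Mul(4, Pow(15, Rational(1, 2))))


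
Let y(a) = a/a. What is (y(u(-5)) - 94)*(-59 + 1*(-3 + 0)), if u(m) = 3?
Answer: 5766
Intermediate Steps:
y(a) = 1
(y(u(-5)) - 94)*(-59 + 1*(-3 + 0)) = (1 - 94)*(-59 + 1*(-3 + 0)) = -93*(-59 + 1*(-3)) = -93*(-59 - 3) = -93*(-62) = 5766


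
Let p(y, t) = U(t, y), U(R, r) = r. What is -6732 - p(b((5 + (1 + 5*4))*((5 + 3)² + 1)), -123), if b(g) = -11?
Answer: -6721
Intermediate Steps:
p(y, t) = y
-6732 - p(b((5 + (1 + 5*4))*((5 + 3)² + 1)), -123) = -6732 - 1*(-11) = -6732 + 11 = -6721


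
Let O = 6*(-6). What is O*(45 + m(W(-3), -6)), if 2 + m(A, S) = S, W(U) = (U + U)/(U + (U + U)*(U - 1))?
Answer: -1332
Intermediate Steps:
W(U) = 2*U/(U + 2*U*(-1 + U)) (W(U) = (2*U)/(U + (2*U)*(-1 + U)) = (2*U)/(U + 2*U*(-1 + U)) = 2*U/(U + 2*U*(-1 + U)))
m(A, S) = -2 + S
O = -36
O*(45 + m(W(-3), -6)) = -36*(45 + (-2 - 6)) = -36*(45 - 8) = -36*37 = -1332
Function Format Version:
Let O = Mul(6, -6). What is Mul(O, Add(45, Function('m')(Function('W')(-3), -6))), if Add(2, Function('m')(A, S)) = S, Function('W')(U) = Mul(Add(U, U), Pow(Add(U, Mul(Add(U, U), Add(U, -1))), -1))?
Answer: -1332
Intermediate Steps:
Function('W')(U) = Mul(2, U, Pow(Add(U, Mul(2, U, Add(-1, U))), -1)) (Function('W')(U) = Mul(Mul(2, U), Pow(Add(U, Mul(Mul(2, U), Add(-1, U))), -1)) = Mul(Mul(2, U), Pow(Add(U, Mul(2, U, Add(-1, U))), -1)) = Mul(2, U, Pow(Add(U, Mul(2, U, Add(-1, U))), -1)))
Function('m')(A, S) = Add(-2, S)
O = -36
Mul(O, Add(45, Function('m')(Function('W')(-3), -6))) = Mul(-36, Add(45, Add(-2, -6))) = Mul(-36, Add(45, -8)) = Mul(-36, 37) = -1332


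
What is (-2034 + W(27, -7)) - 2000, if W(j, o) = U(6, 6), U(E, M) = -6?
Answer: -4040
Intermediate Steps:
W(j, o) = -6
(-2034 + W(27, -7)) - 2000 = (-2034 - 6) - 2000 = -2040 - 2000 = -4040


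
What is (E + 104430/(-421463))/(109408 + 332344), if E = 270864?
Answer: 57079524801/93091061588 ≈ 0.61316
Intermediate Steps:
(E + 104430/(-421463))/(109408 + 332344) = (270864 + 104430/(-421463))/(109408 + 332344) = (270864 + 104430*(-1/421463))/441752 = (270864 - 104430/421463)*(1/441752) = (114159049602/421463)*(1/441752) = 57079524801/93091061588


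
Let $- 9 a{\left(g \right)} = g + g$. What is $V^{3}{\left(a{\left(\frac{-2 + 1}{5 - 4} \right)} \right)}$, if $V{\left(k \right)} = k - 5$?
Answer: $- \frac{79507}{729} \approx -109.06$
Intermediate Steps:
$a{\left(g \right)} = - \frac{2 g}{9}$ ($a{\left(g \right)} = - \frac{g + g}{9} = - \frac{2 g}{9}$)
$V{\left(k \right)} = -5 + k$
$V^{3}{\left(a{\left(\frac{-2 + 1}{5 - 4} \right)} \right)} = \left(-5 - \frac{2 \frac{-2 + 1}{5 - 4}}{9}\right)^{3} = \left(-5 - \frac{2 \left(- 1^{-1}\right)}{9}\right)^{3} = \left(-5 - \frac{2 \left(\left(-1\right) 1\right)}{9}\right)^{3} = \left(-5 - - \frac{2}{9}\right)^{3} = \left(-5 + \frac{2}{9}\right)^{3} = \left(- \frac{43}{9}\right)^{3} = - \frac{79507}{729}$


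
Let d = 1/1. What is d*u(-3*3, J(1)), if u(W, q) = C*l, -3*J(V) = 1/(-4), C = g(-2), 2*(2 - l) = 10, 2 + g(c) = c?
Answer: 12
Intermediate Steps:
g(c) = -2 + c
l = -3 (l = 2 - ½*10 = 2 - 5 = -3)
C = -4 (C = -2 - 2 = -4)
d = 1
J(V) = 1/12 (J(V) = -⅓/(-4) = -⅓*(-¼) = 1/12)
u(W, q) = 12 (u(W, q) = -4*(-3) = 12)
d*u(-3*3, J(1)) = 1*12 = 12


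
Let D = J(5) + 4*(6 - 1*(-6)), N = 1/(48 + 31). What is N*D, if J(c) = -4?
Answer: 44/79 ≈ 0.55696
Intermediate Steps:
N = 1/79 ≈ 0.012658
D = 44 (D = -4 + 4*(6 - 1*(-6)) = -4 + 4*(6 + 6) = -4 + 4*12 = -4 + 48 = 44)
N*D = (1/79)*44 = 44/79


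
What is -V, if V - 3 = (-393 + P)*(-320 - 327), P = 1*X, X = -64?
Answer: -295682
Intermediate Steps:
P = -64 (P = 1*(-64) = -64)
V = 295682 (V = 3 + (-393 - 64)*(-320 - 327) = 3 - 457*(-647) = 3 + 295679 = 295682)
-V = -1*295682 = -295682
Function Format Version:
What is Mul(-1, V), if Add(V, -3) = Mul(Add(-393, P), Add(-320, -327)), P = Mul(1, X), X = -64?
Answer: -295682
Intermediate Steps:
P = -64 (P = Mul(1, -64) = -64)
V = 295682 (V = Add(3, Mul(Add(-393, -64), Add(-320, -327))) = Add(3, Mul(-457, -647)) = Add(3, 295679) = 295682)
Mul(-1, V) = Mul(-1, 295682) = -295682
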